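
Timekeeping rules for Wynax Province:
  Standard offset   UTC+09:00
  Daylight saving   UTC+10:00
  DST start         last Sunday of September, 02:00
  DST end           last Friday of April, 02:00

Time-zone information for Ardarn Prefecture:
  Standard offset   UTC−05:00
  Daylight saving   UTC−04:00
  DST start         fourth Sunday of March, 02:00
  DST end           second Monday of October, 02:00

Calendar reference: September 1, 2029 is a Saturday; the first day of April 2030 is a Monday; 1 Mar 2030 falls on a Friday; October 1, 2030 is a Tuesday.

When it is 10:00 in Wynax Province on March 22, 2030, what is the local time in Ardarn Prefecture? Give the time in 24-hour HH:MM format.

1 September 2029 is a Saturday, so Sundays fall on 2, 9, 16, 23, 30; the last is September 30.
1 April 2030 is a Monday, so Fridays fall on 5, 12, 19, 26; the last is April 26.
March 22, 2030 lies within the daylight-saving period (30 September 2029 – 26 April 2030), so Wynax Province is on daylight time, UTC+10:00.
10:00 Wynax Province − 10h = 00:00 UTC.
1 March 2030 is a Friday, so the first Sunday is March 3 and the fourth is March 24.
1 October 2030 is a Tuesday, so the first Monday is October 7 and the second is October 14.
At the standard offset (UTC−05:00), 00:00 UTC − 5h = 19:00 Ardarn Prefecture standard time (rolling into the previous day, 21 March 2030).
The standard-time date in Ardarn Prefecture, March 21, 2030, is outside the daylight-saving period (24 March – 14 October), so Ardarn Prefecture is on standard time, UTC−05:00.
00:00 UTC − 5h = 19:00 Ardarn Prefecture (rolling into the previous day, 21 March 2030).

19:00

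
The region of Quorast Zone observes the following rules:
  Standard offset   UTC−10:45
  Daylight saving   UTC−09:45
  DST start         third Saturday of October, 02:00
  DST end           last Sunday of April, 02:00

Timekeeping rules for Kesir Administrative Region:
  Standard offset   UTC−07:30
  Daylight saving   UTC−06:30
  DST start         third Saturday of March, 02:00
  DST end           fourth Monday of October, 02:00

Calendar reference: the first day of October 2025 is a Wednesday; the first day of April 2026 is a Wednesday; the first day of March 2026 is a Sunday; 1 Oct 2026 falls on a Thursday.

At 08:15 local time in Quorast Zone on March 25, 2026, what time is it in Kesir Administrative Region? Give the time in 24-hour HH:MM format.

11:30

1 October 2025 is a Wednesday, so the first Saturday is October 4 and the third is October 18.
1 April 2026 is a Wednesday, so Sundays fall on 5, 12, 19, 26; the last is April 26.
March 25, 2026 falls between 18 October 2025 and 26 April 2026, so daylight saving is in effect and Quorast Zone is at UTC−09:45.
08:15 Quorast Zone + 9h45m = 18:00 UTC.
1 March 2026 is a Sunday, so the first Saturday is March 7 and the third is March 21.
1 October 2026 is a Thursday, so the first Monday is October 5 and the fourth is October 26.
At the standard offset (UTC−07:30), 18:00 UTC − 7h30m = 10:30 Kesir Administrative Region standard time.
The standard-time date in Kesir Administrative Region, March 25, 2026, falls between 21 March and 26 October, so daylight saving is in effect and Kesir Administrative Region is at UTC−06:30.
18:00 UTC − 6h30m = 11:30 Kesir Administrative Region.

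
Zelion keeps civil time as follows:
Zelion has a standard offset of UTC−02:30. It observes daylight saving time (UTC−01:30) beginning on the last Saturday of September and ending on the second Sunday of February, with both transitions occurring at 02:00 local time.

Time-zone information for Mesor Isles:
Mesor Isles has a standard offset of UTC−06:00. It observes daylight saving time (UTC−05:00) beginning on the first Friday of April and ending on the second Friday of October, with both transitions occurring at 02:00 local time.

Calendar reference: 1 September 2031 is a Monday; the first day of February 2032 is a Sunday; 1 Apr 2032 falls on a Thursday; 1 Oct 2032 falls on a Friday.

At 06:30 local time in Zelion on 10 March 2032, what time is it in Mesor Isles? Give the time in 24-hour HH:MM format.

1 September 2031 is a Monday, so Saturdays fall on 6, 13, 20, 27; the last is September 27.
1 February 2032 is a Sunday, so the first Sunday is February 1 and the second is February 8.
10 March 2032 is outside the daylight-saving period (27 September 2031 – 8 February 2032), so Zelion is on standard time, UTC−02:30.
06:30 Zelion + 2h30m = 09:00 UTC.
1 April 2032 is a Thursday, so the first Friday is April 2.
1 October 2032 is a Friday, so the first Friday is October 1 and the second is October 8.
At the standard offset (UTC−06:00), 09:00 UTC − 6h = 03:00 Mesor Isles standard time.
Daylight saving runs 2 April – 8 October; the standard-time date in Mesor Isles, 10 March 2032, is outside that window, so Mesor Isles is on standard time at UTC−06:00.
09:00 UTC − 6h = 03:00 Mesor Isles.

03:00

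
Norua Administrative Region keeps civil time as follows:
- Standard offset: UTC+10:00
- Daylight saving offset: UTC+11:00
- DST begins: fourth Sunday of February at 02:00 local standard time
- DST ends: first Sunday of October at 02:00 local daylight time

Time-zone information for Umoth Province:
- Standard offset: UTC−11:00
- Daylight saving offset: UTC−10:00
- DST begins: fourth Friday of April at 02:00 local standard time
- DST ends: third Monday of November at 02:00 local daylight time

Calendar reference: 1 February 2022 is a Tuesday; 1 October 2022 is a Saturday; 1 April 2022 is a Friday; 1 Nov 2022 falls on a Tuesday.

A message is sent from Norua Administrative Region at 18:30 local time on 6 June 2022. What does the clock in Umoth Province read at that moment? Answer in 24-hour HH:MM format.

1 February 2022 is a Tuesday, so the first Sunday is February 6 and the fourth is February 27.
1 October 2022 is a Saturday, so the first Sunday is October 2.
6 June 2022 lies within the daylight-saving period (27 February – 2 October), so Norua Administrative Region is on daylight time, UTC+11:00.
18:30 Norua Administrative Region − 11h = 07:30 UTC.
1 April 2022 is a Friday, so the first Friday is April 1 and the fourth is April 22.
1 November 2022 is a Tuesday, so the first Monday is November 7 and the third is November 21.
At the standard offset (UTC−11:00), 07:30 UTC − 11h = 20:30 Umoth Province standard time (rolling into the previous day, 5 June 2022).
The standard-time date in Umoth Province, 5 June 2022, lies within the daylight-saving period (22 April – 21 November), so Umoth Province is on daylight time, UTC−10:00.
07:30 UTC − 10h = 21:30 Umoth Province (rolling into the previous day, 5 June 2022).

21:30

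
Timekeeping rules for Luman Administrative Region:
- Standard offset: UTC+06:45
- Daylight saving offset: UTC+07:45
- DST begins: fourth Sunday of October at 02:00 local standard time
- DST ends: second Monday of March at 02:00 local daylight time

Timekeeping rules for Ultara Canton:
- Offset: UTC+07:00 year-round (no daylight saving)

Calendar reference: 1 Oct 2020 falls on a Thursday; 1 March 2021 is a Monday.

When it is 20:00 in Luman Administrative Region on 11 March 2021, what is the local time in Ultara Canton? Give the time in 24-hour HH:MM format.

20:15

1 October 2020 is a Thursday, so the first Sunday is October 4 and the fourth is October 25.
1 March 2021 is a Monday, so the first Monday is March 1 and the second is March 8.
Daylight saving runs 25 October 2020 – 8 March 2021; 11 March 2021 is outside that window, so Luman Administrative Region is on standard time at UTC+06:45.
20:00 Luman Administrative Region − 6h45m = 13:15 UTC.
Ultara Canton stays on UTC+07:00 all year.
13:15 UTC + 7h = 20:15 Ultara Canton.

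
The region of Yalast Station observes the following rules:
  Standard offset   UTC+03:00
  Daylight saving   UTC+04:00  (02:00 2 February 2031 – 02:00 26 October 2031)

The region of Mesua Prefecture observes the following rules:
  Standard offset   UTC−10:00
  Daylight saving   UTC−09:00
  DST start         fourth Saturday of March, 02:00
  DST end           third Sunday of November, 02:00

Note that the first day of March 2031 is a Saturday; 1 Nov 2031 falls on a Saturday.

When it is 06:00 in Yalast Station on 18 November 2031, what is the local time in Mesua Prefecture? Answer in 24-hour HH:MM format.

17:00

18 November 2031 does not fall between 2 February and 26 October, so daylight saving is not in effect and Yalast Station is at UTC+03:00.
06:00 Yalast Station − 3h = 03:00 UTC.
1 March 2031 is a Saturday, so the first Saturday is March 1 and the fourth is March 22.
1 November 2031 is a Saturday, so the first Sunday is November 2 and the third is November 16.
At the standard offset (UTC−10:00), 03:00 UTC − 10h = 17:00 Mesua Prefecture standard time (rolling into the previous day, 17 November 2031).
The standard-time date in Mesua Prefecture, 17 November 2031, does not fall between 22 March and 16 November, so daylight saving is not in effect and Mesua Prefecture is at UTC−10:00.
03:00 UTC − 10h = 17:00 Mesua Prefecture (rolling into the previous day, 17 November 2031).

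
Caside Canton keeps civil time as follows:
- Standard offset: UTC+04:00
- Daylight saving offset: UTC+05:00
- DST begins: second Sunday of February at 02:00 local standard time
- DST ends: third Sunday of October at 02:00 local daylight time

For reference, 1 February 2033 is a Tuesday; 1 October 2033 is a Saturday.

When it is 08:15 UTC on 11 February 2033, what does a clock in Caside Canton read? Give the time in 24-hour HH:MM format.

1 February 2033 is a Tuesday, so the first Sunday is February 6 and the second is February 13.
1 October 2033 is a Saturday, so the first Sunday is October 2 and the third is October 16.
At the standard offset (UTC+04:00), 08:15 UTC + 4h = 12:15 Caside Canton standard time.
The standard-time date in Caside Canton, 11 February 2033, is outside the daylight-saving period (13 February – 16 October), so Caside Canton is on standard time, UTC+04:00.
08:15 UTC + 4h = 12:15 local.

12:15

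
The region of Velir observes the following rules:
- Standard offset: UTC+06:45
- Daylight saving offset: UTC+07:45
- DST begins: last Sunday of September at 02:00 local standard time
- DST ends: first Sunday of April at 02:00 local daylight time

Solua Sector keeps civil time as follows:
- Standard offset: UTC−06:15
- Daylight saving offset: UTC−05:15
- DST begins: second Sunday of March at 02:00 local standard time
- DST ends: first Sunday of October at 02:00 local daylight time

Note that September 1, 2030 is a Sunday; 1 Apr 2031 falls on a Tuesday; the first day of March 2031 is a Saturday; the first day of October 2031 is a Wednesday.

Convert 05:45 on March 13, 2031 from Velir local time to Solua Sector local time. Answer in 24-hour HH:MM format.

1 September 2030 is a Sunday, so Sundays fall on 1, 8, 15, 22, 29; the last is September 29.
1 April 2031 is a Tuesday, so the first Sunday is April 6.
March 13, 2031 lies within the daylight-saving period (29 September 2030 – 6 April 2031), so Velir is on daylight time, UTC+07:45.
05:45 Velir − 7h45m = 22:00 UTC (rolling into the previous day, 12 March 2031).
1 March 2031 is a Saturday, so the first Sunday is March 2 and the second is March 9.
1 October 2031 is a Wednesday, so the first Sunday is October 5.
At the standard offset (UTC−06:15), 22:00 UTC − 6h15m = 15:45 Solua Sector standard time.
The standard-time date in Solua Sector, March 12, 2031, lies within the daylight-saving period (9 March – 5 October), so Solua Sector is on daylight time, UTC−05:15.
22:00 UTC − 5h15m = 16:45 Solua Sector.

16:45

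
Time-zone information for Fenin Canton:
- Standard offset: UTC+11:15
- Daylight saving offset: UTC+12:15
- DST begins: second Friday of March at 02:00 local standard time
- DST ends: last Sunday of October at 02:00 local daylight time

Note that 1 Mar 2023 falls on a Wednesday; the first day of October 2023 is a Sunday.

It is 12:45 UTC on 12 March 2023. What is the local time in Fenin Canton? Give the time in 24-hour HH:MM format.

1 March 2023 is a Wednesday, so the first Friday is March 3 and the second is March 10.
1 October 2023 is a Sunday, so Sundays fall on 1, 8, 15, 22, 29; the last is October 29.
At the standard offset (UTC+11:15), 12:45 UTC + 11h15m = 00:00 Fenin Canton standard time (rolling into the next day, 13 March 2023).
Daylight saving runs 10 March – 29 October; the standard-time date in Fenin Canton, 13 March 2023, is inside that window, so Fenin Canton is at UTC+12:15.
12:45 UTC + 12h15m = 01:00 local (rolling into the next day, 13 March 2023).

01:00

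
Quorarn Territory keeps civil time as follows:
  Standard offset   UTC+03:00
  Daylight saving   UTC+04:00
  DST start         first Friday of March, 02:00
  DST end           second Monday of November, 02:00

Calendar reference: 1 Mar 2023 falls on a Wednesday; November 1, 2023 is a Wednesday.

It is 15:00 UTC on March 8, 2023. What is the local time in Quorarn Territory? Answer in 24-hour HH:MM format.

1 March 2023 is a Wednesday, so the first Friday is March 3.
1 November 2023 is a Wednesday, so the first Monday is November 6 and the second is November 13.
At the standard offset (UTC+03:00), 15:00 UTC + 3h = 18:00 Quorarn Territory standard time.
The standard-time date in Quorarn Territory, March 8, 2023, falls between 3 March and 13 November, so daylight saving is in effect and Quorarn Territory is at UTC+04:00.
15:00 UTC + 4h = 19:00 local.

19:00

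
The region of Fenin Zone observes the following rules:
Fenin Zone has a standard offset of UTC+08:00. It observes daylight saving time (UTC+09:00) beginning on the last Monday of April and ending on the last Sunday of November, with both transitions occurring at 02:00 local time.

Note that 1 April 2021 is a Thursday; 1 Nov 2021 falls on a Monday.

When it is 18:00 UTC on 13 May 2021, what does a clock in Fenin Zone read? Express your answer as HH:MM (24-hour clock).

1 April 2021 is a Thursday, so Mondays fall on 5, 12, 19, 26; the last is April 26.
1 November 2021 is a Monday, so Sundays fall on 7, 14, 21, 28; the last is November 28.
At the standard offset (UTC+08:00), 18:00 UTC + 8h = 02:00 Fenin Zone standard time (rolling into the next day, 14 May 2021).
Daylight saving runs 26 April – 28 November; the standard-time date in Fenin Zone, 14 May 2021, is inside that window, so Fenin Zone is at UTC+09:00.
18:00 UTC + 9h = 03:00 local (rolling into the next day, 14 May 2021).

03:00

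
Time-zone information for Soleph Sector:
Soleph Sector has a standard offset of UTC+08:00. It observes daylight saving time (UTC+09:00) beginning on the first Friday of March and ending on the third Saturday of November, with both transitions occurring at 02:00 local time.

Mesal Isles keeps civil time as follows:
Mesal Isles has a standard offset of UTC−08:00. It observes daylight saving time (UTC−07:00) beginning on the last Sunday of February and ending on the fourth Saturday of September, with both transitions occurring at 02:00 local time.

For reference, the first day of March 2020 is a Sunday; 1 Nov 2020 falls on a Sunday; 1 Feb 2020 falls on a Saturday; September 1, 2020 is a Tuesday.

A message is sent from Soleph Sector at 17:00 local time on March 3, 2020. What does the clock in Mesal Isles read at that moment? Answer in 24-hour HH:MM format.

02:00

1 March 2020 is a Sunday, so the first Friday is March 6.
1 November 2020 is a Sunday, so the first Saturday is November 7 and the third is November 21.
March 3, 2020 does not fall between 6 March and 21 November, so daylight saving is not in effect and Soleph Sector is at UTC+08:00.
17:00 Soleph Sector − 8h = 09:00 UTC.
1 February 2020 is a Saturday, so Sundays fall on 2, 9, 16, 23; the last is February 23.
1 September 2020 is a Tuesday, so the first Saturday is September 5 and the fourth is September 26.
At the standard offset (UTC−08:00), 09:00 UTC − 8h = 01:00 Mesal Isles standard time.
The standard-time date in Mesal Isles, March 3, 2020, lies within the daylight-saving period (23 February – 26 September), so Mesal Isles is on daylight time, UTC−07:00.
09:00 UTC − 7h = 02:00 Mesal Isles.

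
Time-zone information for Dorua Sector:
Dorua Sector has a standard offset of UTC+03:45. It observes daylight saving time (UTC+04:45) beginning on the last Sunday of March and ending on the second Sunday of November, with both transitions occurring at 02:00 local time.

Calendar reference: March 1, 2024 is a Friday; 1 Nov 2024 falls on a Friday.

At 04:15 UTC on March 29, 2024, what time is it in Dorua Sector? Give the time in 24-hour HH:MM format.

08:00

1 March 2024 is a Friday, so Sundays fall on 3, 10, 17, 24, 31; the last is March 31.
1 November 2024 is a Friday, so the first Sunday is November 3 and the second is November 10.
At the standard offset (UTC+03:45), 04:15 UTC + 3h45m = 08:00 Dorua Sector standard time.
Daylight saving runs 31 March – 10 November; the standard-time date in Dorua Sector, March 29, 2024, is outside that window, so Dorua Sector is on standard time at UTC+03:45.
04:15 UTC + 3h45m = 08:00 local.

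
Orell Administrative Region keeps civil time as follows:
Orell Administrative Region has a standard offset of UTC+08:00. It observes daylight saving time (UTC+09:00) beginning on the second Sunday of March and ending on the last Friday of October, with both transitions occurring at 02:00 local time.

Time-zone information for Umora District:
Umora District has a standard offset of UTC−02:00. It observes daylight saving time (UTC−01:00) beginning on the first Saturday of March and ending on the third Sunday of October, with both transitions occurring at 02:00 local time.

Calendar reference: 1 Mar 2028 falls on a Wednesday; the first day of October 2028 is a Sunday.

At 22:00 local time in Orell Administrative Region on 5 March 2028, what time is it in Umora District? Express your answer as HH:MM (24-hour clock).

1 March 2028 is a Wednesday, so the first Sunday is March 5 and the second is March 12.
1 October 2028 is a Sunday, so Fridays fall on 6, 13, 20, 27; the last is October 27.
5 March 2028 is outside the daylight-saving period (12 March – 27 October), so Orell Administrative Region is on standard time, UTC+08:00.
22:00 Orell Administrative Region − 8h = 14:00 UTC.
1 March 2028 is a Wednesday, so the first Saturday is March 4.
1 October 2028 is a Sunday, so the first Sunday is October 1 and the third is October 15.
At the standard offset (UTC−02:00), 14:00 UTC − 2h = 12:00 Umora District standard time.
The standard-time date in Umora District, 5 March 2028, lies within the daylight-saving period (4 March – 15 October), so Umora District is on daylight time, UTC−01:00.
14:00 UTC − 1h = 13:00 Umora District.

13:00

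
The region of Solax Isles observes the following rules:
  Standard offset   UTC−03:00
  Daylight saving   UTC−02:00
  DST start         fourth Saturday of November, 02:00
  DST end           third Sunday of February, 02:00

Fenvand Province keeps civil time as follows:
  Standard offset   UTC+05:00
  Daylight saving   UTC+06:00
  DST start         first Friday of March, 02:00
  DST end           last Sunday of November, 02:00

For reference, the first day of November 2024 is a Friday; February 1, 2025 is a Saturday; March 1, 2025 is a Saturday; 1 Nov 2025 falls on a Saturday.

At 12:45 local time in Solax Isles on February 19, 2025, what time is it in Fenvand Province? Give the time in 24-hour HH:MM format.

1 November 2024 is a Friday, so the first Saturday is November 2 and the fourth is November 23.
1 February 2025 is a Saturday, so the first Sunday is February 2 and the third is February 16.
Daylight saving runs 23 November 2024 – 16 February 2025; February 19, 2025 is outside that window, so Solax Isles is on standard time at UTC−03:00.
12:45 Solax Isles + 3h = 15:45 UTC.
1 March 2025 is a Saturday, so the first Friday is March 7.
1 November 2025 is a Saturday, so Sundays fall on 2, 9, 16, 23, 30; the last is November 30.
At the standard offset (UTC+05:00), 15:45 UTC + 5h = 20:45 Fenvand Province standard time.
Daylight saving runs 7 March – 30 November; the standard-time date in Fenvand Province, February 19, 2025, is outside that window, so Fenvand Province is on standard time at UTC+05:00.
15:45 UTC + 5h = 20:45 Fenvand Province.

20:45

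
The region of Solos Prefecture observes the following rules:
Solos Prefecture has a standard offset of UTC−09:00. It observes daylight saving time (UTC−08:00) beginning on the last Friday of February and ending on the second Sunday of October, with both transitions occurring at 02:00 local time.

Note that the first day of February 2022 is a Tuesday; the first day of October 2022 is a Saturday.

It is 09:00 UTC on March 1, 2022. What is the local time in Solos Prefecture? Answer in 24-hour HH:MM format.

1 February 2022 is a Tuesday, so Fridays fall on 4, 11, 18, 25; the last is February 25.
1 October 2022 is a Saturday, so the first Sunday is October 2 and the second is October 9.
At the standard offset (UTC−09:00), 09:00 UTC − 9h = 00:00 Solos Prefecture standard time.
Daylight saving runs 25 February – 9 October; the standard-time date in Solos Prefecture, March 1, 2022, is inside that window, so Solos Prefecture is at UTC−08:00.
09:00 UTC − 8h = 01:00 local.

01:00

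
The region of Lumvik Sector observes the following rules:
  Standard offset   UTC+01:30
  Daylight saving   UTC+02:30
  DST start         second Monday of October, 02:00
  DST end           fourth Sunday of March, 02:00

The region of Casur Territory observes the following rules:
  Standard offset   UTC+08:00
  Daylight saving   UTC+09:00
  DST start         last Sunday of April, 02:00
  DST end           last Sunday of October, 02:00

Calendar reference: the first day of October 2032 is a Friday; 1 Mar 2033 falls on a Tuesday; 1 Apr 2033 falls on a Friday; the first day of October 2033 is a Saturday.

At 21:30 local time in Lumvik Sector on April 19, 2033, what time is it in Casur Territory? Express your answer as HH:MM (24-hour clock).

04:00

1 October 2032 is a Friday, so the first Monday is October 4 and the second is October 11.
1 March 2033 is a Tuesday, so the first Sunday is March 6 and the fourth is March 27.
Daylight saving runs 11 October 2032 – 27 March 2033; April 19, 2033 is outside that window, so Lumvik Sector is on standard time at UTC+01:30.
21:30 Lumvik Sector − 1h30m = 20:00 UTC.
1 April 2033 is a Friday, so Sundays fall on 3, 10, 17, 24; the last is April 24.
1 October 2033 is a Saturday, so Sundays fall on 2, 9, 16, 23, 30; the last is October 30.
At the standard offset (UTC+08:00), 20:00 UTC + 8h = 04:00 Casur Territory standard time (rolling into the next day, 20 April 2033).
Daylight saving runs 24 April – 30 October; the standard-time date in Casur Territory, April 20, 2033, is outside that window, so Casur Territory is on standard time at UTC+08:00.
20:00 UTC + 8h = 04:00 Casur Territory (rolling into the next day, 20 April 2033).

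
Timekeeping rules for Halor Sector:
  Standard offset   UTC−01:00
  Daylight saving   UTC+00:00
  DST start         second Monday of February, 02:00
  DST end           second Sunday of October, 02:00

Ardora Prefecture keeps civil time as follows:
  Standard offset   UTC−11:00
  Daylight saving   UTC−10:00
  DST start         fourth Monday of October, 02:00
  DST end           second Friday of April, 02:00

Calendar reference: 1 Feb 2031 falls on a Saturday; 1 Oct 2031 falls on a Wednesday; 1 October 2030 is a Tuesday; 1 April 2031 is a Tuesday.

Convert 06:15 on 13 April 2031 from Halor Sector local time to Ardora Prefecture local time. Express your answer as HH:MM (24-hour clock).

1 February 2031 is a Saturday, so the first Monday is February 3 and the second is February 10.
1 October 2031 is a Wednesday, so the first Sunday is October 5 and the second is October 12.
Daylight saving runs 10 February – 12 October; 13 April 2031 is inside that window, so Halor Sector is at UTC+00:00.
06:15 Halor Sector − 0h = 06:15 UTC.
1 October 2030 is a Tuesday, so the first Monday is October 7 and the fourth is October 28.
1 April 2031 is a Tuesday, so the first Friday is April 4 and the second is April 11.
At the standard offset (UTC−11:00), 06:15 UTC − 11h = 19:15 Ardora Prefecture standard time (rolling into the previous day, 12 April 2031).
Daylight saving runs 28 October 2030 – 11 April 2031; the standard-time date in Ardora Prefecture, 12 April 2031, is outside that window, so Ardora Prefecture is on standard time at UTC−11:00.
06:15 UTC − 11h = 19:15 Ardora Prefecture (rolling into the previous day, 12 April 2031).

19:15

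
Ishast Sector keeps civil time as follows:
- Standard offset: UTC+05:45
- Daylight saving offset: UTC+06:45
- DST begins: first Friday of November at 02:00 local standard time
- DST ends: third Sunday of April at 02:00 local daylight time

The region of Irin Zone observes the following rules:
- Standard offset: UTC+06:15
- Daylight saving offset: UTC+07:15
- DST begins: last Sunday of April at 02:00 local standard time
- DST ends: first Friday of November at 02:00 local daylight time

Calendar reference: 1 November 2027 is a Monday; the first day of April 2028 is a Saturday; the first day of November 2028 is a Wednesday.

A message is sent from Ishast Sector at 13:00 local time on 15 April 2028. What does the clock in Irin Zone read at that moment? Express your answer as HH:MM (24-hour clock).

12:30

1 November 2027 is a Monday, so the first Friday is November 5.
1 April 2028 is a Saturday, so the first Sunday is April 2 and the third is April 16.
Daylight saving runs 5 November 2027 – 16 April 2028; 15 April 2028 is inside that window, so Ishast Sector is at UTC+06:45.
13:00 Ishast Sector − 6h45m = 06:15 UTC.
1 April 2028 is a Saturday, so Sundays fall on 2, 9, 16, 23, 30; the last is April 30.
1 November 2028 is a Wednesday, so the first Friday is November 3.
At the standard offset (UTC+06:15), 06:15 UTC + 6h15m = 12:30 Irin Zone standard time.
The standard-time date in Irin Zone, 15 April 2028, does not fall between 30 April and 3 November, so daylight saving is not in effect and Irin Zone is at UTC+06:15.
06:15 UTC + 6h15m = 12:30 Irin Zone.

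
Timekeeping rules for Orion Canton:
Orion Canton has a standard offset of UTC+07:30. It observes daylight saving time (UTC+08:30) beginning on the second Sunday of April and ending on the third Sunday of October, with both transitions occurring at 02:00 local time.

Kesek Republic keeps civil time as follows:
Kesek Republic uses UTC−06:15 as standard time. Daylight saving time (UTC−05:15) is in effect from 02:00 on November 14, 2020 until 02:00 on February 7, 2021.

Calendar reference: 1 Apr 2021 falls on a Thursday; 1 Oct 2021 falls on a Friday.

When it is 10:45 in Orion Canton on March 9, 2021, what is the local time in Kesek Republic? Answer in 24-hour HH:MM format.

1 April 2021 is a Thursday, so the first Sunday is April 4 and the second is April 11.
1 October 2021 is a Friday, so the first Sunday is October 3 and the third is October 17.
March 9, 2021 does not fall between 11 April and 17 October, so daylight saving is not in effect and Orion Canton is at UTC+07:30.
10:45 Orion Canton − 7h30m = 03:15 UTC.
At the standard offset (UTC−06:15), 03:15 UTC − 6h15m = 21:00 Kesek Republic standard time (rolling into the previous day, 8 March 2021).
The standard-time date in Kesek Republic, March 8, 2021, is outside the daylight-saving period (14 November 2020 – 7 February 2021), so Kesek Republic is on standard time, UTC−06:15.
03:15 UTC − 6h15m = 21:00 Kesek Republic (rolling into the previous day, 8 March 2021).

21:00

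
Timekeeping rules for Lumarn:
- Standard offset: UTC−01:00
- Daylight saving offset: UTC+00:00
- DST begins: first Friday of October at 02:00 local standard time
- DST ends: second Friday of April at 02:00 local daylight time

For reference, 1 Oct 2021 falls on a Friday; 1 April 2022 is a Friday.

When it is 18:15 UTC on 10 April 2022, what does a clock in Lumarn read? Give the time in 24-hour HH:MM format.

1 October 2021 is a Friday, so the first Friday is October 1.
1 April 2022 is a Friday, so the first Friday is April 1 and the second is April 8.
At the standard offset (UTC−01:00), 18:15 UTC − 1h = 17:15 Lumarn standard time.
The standard-time date in Lumarn, 10 April 2022, does not fall between 1 October 2021 and 8 April 2022, so daylight saving is not in effect and Lumarn is at UTC−01:00.
18:15 UTC − 1h = 17:15 local.

17:15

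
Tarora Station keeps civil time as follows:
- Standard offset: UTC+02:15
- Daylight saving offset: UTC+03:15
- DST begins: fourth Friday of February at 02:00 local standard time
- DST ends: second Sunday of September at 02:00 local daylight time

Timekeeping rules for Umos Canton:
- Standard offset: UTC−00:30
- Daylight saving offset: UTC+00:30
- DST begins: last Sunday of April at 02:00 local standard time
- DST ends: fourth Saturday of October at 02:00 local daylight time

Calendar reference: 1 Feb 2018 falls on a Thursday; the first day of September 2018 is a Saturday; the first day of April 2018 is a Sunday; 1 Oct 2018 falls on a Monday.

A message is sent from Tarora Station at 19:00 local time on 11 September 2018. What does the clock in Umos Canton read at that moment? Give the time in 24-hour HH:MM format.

1 February 2018 is a Thursday, so the first Friday is February 2 and the fourth is February 23.
1 September 2018 is a Saturday, so the first Sunday is September 2 and the second is September 9.
11 September 2018 does not fall between 23 February and 9 September, so daylight saving is not in effect and Tarora Station is at UTC+02:15.
19:00 Tarora Station − 2h15m = 16:45 UTC.
1 April 2018 is a Sunday, so Sundays fall on 1, 8, 15, 22, 29; the last is April 29.
1 October 2018 is a Monday, so the first Saturday is October 6 and the fourth is October 27.
At the standard offset (UTC−00:30), 16:45 UTC − 0h30m = 16:15 Umos Canton standard time.
The standard-time date in Umos Canton, 11 September 2018, falls between 29 April and 27 October, so daylight saving is in effect and Umos Canton is at UTC+00:30.
16:45 UTC + 0h30m = 17:15 Umos Canton.

17:15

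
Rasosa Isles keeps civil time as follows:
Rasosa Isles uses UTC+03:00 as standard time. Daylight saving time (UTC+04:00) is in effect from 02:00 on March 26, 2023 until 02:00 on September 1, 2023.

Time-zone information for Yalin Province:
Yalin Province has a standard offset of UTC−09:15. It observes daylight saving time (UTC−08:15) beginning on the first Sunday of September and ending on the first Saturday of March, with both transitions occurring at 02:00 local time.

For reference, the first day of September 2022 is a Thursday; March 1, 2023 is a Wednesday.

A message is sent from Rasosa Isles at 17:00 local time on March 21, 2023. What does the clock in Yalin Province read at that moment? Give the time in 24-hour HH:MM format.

04:45

March 21, 2023 does not fall between 26 March and 1 September, so daylight saving is not in effect and Rasosa Isles is at UTC+03:00.
17:00 Rasosa Isles − 3h = 14:00 UTC.
1 September 2022 is a Thursday, so the first Sunday is September 4.
1 March 2023 is a Wednesday, so the first Saturday is March 4.
At the standard offset (UTC−09:15), 14:00 UTC − 9h15m = 04:45 Yalin Province standard time.
The standard-time date in Yalin Province, March 21, 2023, is outside the daylight-saving period (4 September 2022 – 4 March 2023), so Yalin Province is on standard time, UTC−09:15.
14:00 UTC − 9h15m = 04:45 Yalin Province.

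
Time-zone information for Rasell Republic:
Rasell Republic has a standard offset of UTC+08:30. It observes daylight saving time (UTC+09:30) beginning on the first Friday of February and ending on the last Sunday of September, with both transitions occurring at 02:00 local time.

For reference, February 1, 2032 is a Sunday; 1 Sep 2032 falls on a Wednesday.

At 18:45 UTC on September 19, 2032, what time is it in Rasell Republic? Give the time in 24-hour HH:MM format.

04:15

1 February 2032 is a Sunday, so the first Friday is February 6.
1 September 2032 is a Wednesday, so Sundays fall on 5, 12, 19, 26; the last is September 26.
At the standard offset (UTC+08:30), 18:45 UTC + 8h30m = 03:15 Rasell Republic standard time (rolling into the next day, 20 September 2032).
The standard-time date in Rasell Republic, September 20, 2032, lies within the daylight-saving period (6 February – 26 September), so Rasell Republic is on daylight time, UTC+09:30.
18:45 UTC + 9h30m = 04:15 local (rolling into the next day, 20 September 2032).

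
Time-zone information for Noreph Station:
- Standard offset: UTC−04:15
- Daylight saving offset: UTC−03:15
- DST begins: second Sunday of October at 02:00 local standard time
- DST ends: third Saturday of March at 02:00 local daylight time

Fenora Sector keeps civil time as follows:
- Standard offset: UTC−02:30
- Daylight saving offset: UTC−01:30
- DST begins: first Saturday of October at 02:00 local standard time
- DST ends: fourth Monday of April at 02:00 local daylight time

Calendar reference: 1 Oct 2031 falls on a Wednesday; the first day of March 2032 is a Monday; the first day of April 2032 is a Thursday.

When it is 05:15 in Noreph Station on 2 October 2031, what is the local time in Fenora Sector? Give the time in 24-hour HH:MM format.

1 October 2031 is a Wednesday, so the first Sunday is October 5 and the second is October 12.
1 March 2032 is a Monday, so the first Saturday is March 6 and the third is March 20.
2 October 2031 is outside the daylight-saving period (12 October 2031 – 20 March 2032), so Noreph Station is on standard time, UTC−04:15.
05:15 Noreph Station + 4h15m = 09:30 UTC.
1 October 2031 is a Wednesday, so the first Saturday is October 4.
1 April 2032 is a Thursday, so the first Monday is April 5 and the fourth is April 26.
At the standard offset (UTC−02:30), 09:30 UTC − 2h30m = 07:00 Fenora Sector standard time.
The standard-time date in Fenora Sector, 2 October 2031, is outside the daylight-saving period (4 October 2031 – 26 April 2032), so Fenora Sector is on standard time, UTC−02:30.
09:30 UTC − 2h30m = 07:00 Fenora Sector.

07:00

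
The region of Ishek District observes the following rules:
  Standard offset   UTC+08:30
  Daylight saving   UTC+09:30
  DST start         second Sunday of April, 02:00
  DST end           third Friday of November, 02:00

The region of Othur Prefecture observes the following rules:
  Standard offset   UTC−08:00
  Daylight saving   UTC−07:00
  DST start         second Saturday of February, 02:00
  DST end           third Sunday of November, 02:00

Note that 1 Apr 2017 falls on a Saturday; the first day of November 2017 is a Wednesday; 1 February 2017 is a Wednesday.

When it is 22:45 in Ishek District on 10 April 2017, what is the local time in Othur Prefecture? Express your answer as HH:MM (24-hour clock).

06:15

1 April 2017 is a Saturday, so the first Sunday is April 2 and the second is April 9.
1 November 2017 is a Wednesday, so the first Friday is November 3 and the third is November 17.
10 April 2017 lies within the daylight-saving period (9 April – 17 November), so Ishek District is on daylight time, UTC+09:30.
22:45 Ishek District − 9h30m = 13:15 UTC.
1 February 2017 is a Wednesday, so the first Saturday is February 4 and the second is February 11.
1 November 2017 is a Wednesday, so the first Sunday is November 5 and the third is November 19.
At the standard offset (UTC−08:00), 13:15 UTC − 8h = 05:15 Othur Prefecture standard time.
Daylight saving runs 11 February – 19 November; the standard-time date in Othur Prefecture, 10 April 2017, is inside that window, so Othur Prefecture is at UTC−07:00.
13:15 UTC − 7h = 06:15 Othur Prefecture.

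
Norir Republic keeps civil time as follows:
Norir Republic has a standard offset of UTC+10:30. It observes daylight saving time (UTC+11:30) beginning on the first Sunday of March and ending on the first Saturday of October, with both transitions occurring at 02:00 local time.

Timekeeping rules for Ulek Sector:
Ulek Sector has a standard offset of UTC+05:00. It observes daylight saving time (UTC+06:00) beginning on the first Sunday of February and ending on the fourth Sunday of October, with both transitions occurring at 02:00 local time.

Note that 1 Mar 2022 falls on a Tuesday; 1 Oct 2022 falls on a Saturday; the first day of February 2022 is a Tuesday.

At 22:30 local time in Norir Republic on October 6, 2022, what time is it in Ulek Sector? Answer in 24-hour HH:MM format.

1 March 2022 is a Tuesday, so the first Sunday is March 6.
1 October 2022 is a Saturday, so the first Saturday is October 1.
October 6, 2022 does not fall between 6 March and 1 October, so daylight saving is not in effect and Norir Republic is at UTC+10:30.
22:30 Norir Republic − 10h30m = 12:00 UTC.
1 February 2022 is a Tuesday, so the first Sunday is February 6.
1 October 2022 is a Saturday, so the first Sunday is October 2 and the fourth is October 23.
At the standard offset (UTC+05:00), 12:00 UTC + 5h = 17:00 Ulek Sector standard time.
The standard-time date in Ulek Sector, October 6, 2022, falls between 6 February and 23 October, so daylight saving is in effect and Ulek Sector is at UTC+06:00.
12:00 UTC + 6h = 18:00 Ulek Sector.

18:00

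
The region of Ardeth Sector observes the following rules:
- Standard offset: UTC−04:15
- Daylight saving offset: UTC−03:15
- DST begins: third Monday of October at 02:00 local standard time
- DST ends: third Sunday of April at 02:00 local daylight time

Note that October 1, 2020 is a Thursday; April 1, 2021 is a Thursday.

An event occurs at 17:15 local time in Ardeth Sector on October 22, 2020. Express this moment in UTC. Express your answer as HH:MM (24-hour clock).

20:30

1 October 2020 is a Thursday, so the first Monday is October 5 and the third is October 19.
1 April 2021 is a Thursday, so the first Sunday is April 4 and the third is April 18.
October 22, 2020 lies within the daylight-saving period (19 October 2020 – 18 April 2021), so Ardeth Sector is on daylight time, UTC−03:15.
17:15 local + 3h15m = 20:30 UTC.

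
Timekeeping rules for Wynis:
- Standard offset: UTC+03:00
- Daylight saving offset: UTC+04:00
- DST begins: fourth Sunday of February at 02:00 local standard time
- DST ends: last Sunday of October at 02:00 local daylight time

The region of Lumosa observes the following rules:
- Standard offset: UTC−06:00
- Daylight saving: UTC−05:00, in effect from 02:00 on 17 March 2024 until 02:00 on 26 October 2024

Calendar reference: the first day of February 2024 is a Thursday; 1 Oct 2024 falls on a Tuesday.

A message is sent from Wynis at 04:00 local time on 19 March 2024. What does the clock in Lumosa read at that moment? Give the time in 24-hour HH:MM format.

19:00

1 February 2024 is a Thursday, so the first Sunday is February 4 and the fourth is February 25.
1 October 2024 is a Tuesday, so Sundays fall on 6, 13, 20, 27; the last is October 27.
19 March 2024 falls between 25 February and 27 October, so daylight saving is in effect and Wynis is at UTC+04:00.
04:00 Wynis − 4h = 00:00 UTC.
At the standard offset (UTC−06:00), 00:00 UTC − 6h = 18:00 Lumosa standard time (rolling into the previous day, 18 March 2024).
The standard-time date in Lumosa, 18 March 2024, lies within the daylight-saving period (17 March – 26 October), so Lumosa is on daylight time, UTC−05:00.
00:00 UTC − 5h = 19:00 Lumosa (rolling into the previous day, 18 March 2024).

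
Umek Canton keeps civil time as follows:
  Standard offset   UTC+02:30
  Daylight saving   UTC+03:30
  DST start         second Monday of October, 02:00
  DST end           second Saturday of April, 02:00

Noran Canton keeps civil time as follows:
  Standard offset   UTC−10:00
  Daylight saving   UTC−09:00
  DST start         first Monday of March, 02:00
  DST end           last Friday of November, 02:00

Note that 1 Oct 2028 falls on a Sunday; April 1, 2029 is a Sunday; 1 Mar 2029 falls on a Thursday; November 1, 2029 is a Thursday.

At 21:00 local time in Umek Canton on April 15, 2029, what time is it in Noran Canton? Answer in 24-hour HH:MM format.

1 October 2028 is a Sunday, so the first Monday is October 2 and the second is October 9.
1 April 2029 is a Sunday, so the first Saturday is April 7 and the second is April 14.
April 15, 2029 does not fall between 9 October 2028 and 14 April 2029, so daylight saving is not in effect and Umek Canton is at UTC+02:30.
21:00 Umek Canton − 2h30m = 18:30 UTC.
1 March 2029 is a Thursday, so the first Monday is March 5.
1 November 2029 is a Thursday, so Fridays fall on 2, 9, 16, 23, 30; the last is November 30.
At the standard offset (UTC−10:00), 18:30 UTC − 10h = 08:30 Noran Canton standard time.
The standard-time date in Noran Canton, April 15, 2029, falls between 5 March and 30 November, so daylight saving is in effect and Noran Canton is at UTC−09:00.
18:30 UTC − 9h = 09:30 Noran Canton.

09:30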